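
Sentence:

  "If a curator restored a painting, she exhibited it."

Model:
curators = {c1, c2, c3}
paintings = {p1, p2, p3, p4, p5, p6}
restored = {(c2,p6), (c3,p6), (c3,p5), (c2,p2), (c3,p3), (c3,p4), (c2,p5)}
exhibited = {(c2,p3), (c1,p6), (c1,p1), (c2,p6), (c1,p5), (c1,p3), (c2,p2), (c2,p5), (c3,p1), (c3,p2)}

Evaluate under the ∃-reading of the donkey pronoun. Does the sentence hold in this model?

"it" takes "a painting" as antecedent — a donkey pronoun bound across the clause boundary.
Weak reading: every curator c with some restored-painting has at least one restored-painting p such that exhibited(c,p).
Per curator: c2:✓  c3:✗
c3 has no witness among its restored-paintings.

False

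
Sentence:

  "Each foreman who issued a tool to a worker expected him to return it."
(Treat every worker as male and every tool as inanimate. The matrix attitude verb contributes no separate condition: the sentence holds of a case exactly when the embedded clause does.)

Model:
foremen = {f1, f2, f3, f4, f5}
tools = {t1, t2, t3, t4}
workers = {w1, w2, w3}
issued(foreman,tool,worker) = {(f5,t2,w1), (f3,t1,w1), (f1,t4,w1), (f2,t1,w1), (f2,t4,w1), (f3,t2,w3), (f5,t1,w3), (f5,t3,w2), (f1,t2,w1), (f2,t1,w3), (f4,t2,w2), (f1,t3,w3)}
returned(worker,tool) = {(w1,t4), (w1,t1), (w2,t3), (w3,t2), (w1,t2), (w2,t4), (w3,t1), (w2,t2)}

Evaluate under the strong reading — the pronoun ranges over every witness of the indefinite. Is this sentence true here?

False

"him" takes "a worker" as antecedent and "it" takes "a tool"; both are donkey pronouns co-varying with the restrictor.
Strong reading: for every (f,t,w) with issued(f,t,w), returned(w,t).
Restrictor triples: (f1,t2,w1)→returned(w1,t2) ✓  (f1,t3,w3)→returned(w3,t3) ✗  (f1,t4,w1)→returned(w1,t4) ✓  (f2,t1,w1)→returned(w1,t1) ✓  (f2,t1,w3)→returned(w3,t1) ✓  (f2,t4,w1)→returned(w1,t4) ✓  (f3,t1,w1)→returned(w1,t1) ✓  (f3,t2,w3)→returned(w3,t2) ✓  (f4,t2,w2)→returned(w2,t2) ✓  (f5,t1,w3)→returned(w3,t1) ✓  (f5,t2,w1)→returned(w1,t2) ✓  (f5,t3,w2)→returned(w2,t3) ✓
Counterexample: (f1,t3,w3) — returned(w3,t3) does not hold.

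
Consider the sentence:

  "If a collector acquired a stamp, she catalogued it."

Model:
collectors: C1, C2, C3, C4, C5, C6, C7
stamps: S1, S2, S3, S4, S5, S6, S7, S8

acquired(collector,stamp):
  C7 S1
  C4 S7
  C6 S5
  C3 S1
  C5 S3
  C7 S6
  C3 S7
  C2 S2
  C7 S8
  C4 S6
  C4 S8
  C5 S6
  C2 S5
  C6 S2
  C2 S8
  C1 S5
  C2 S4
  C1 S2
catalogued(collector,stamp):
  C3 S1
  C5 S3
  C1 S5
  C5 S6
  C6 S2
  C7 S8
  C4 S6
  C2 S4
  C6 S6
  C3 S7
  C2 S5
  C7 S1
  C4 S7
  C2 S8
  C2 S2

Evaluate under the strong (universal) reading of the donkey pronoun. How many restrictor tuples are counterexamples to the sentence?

"it" takes "a stamp" as antecedent — a donkey pronoun bound across the clause boundary.
Strong reading: for every (c,s) with acquired(c,s), catalogued(c,s).
Restrictor pairs: (C1,S2) ✗  (C1,S5) ✓  (C2,S2) ✓  (C2,S4) ✓  (C2,S5) ✓  (C2,S8) ✓  (C3,S1) ✓  (C3,S7) ✓  (C4,S6) ✓  (C4,S7) ✓  (C4,S8) ✗  (C5,S3) ✓  (C5,S6) ✓  (C6,S2) ✓  (C6,S5) ✗  (C7,S1) ✓  (C7,S6) ✗  (C7,S8) ✓
Counterexamples (restrictor pairs failing the scope): 4.

4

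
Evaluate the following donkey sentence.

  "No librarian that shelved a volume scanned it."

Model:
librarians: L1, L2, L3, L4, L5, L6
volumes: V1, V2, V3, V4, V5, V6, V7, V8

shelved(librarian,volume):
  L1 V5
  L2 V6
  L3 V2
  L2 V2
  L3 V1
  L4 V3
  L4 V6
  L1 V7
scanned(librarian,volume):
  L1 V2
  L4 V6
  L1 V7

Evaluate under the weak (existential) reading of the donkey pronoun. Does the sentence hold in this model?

False

"it" takes "a volume" as antecedent — a donkey pronoun bound across the clause boundary.
Truth condition: for no (l,v) with shelved(l,v) does scanned(l,v) hold.
Restrictor pairs — does the scope hold? (L1,V5):fails  (L1,V7):holds  (L2,V2):fails  (L2,V6):fails  (L3,V1):fails  (L3,V2):fails  (L4,V3):fails  (L4,V6):holds
Scope holds for 2 pair(s), so the sentence is false.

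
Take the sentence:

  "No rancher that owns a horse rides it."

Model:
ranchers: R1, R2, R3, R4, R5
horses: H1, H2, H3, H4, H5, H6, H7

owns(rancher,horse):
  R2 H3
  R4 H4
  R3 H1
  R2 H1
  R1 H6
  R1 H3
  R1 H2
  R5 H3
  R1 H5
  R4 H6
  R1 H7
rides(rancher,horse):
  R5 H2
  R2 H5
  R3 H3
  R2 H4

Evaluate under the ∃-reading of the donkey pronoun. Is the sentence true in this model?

"it" takes "a horse" as antecedent — a donkey pronoun bound across the clause boundary.
Truth condition: for no (r,h) with owns(r,h) does rides(r,h) hold.
Restrictor pairs — does the scope hold? (R1,H2):fails  (R1,H3):fails  (R1,H5):fails  (R1,H6):fails  (R1,H7):fails  (R2,H1):fails  (R2,H3):fails  (R3,H1):fails  (R4,H4):fails  (R4,H6):fails  (R5,H3):fails
Scope holds for no restrictor pair, so the sentence is true.

True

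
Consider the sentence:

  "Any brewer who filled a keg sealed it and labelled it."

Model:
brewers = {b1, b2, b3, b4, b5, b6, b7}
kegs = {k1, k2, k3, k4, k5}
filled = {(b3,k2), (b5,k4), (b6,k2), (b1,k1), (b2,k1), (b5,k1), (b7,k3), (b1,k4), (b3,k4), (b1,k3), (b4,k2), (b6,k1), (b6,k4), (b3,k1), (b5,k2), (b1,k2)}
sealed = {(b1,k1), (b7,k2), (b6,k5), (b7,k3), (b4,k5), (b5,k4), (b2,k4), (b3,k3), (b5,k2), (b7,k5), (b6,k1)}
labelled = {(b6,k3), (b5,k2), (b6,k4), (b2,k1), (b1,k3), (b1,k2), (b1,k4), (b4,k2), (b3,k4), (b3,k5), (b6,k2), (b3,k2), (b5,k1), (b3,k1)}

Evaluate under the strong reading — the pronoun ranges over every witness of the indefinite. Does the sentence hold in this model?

False

"it" takes "a keg" as antecedent — a donkey pronoun bound across the clause boundary.
Strong reading: for every (b,k) with filled(b,k), sealed(b,k) ∧ labelled(b,k).
Restrictor pairs: (b1,k1) ✗  (b1,k2) ✗  (b1,k3) ✗  (b1,k4) ✗  (b2,k1) ✗  (b3,k1) ✗  (b3,k2) ✗  (b3,k4) ✗  (b4,k2) ✗  (b5,k1) ✗  (b5,k2) ✓  (b5,k4) ✗  (b6,k1) ✗  (b6,k2) ✗  (b6,k4) ✗  (b7,k3) ✗
Counterexample: (b1,k1) is in filled but fails the scope.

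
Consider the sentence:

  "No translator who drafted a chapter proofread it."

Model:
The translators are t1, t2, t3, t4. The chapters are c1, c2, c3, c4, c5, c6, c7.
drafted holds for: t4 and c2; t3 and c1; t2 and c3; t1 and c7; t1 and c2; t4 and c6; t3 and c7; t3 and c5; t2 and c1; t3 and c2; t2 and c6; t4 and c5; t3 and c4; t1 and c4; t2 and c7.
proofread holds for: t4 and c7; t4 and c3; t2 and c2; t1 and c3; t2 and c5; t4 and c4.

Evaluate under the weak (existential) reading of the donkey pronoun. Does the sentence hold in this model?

"it" takes "a chapter" as antecedent — a donkey pronoun bound across the clause boundary.
Truth condition: for no (t,c) with drafted(t,c) does proofread(t,c) hold.
Restrictor pairs — does the scope hold? (t1,c2):fails  (t1,c4):fails  (t1,c7):fails  (t2,c1):fails  (t2,c3):fails  (t2,c6):fails  (t2,c7):fails  (t3,c1):fails  (t3,c2):fails  (t3,c4):fails  (t3,c5):fails  (t3,c7):fails  (t4,c2):fails  (t4,c5):fails  (t4,c6):fails
Scope holds for no restrictor pair, so the sentence is true.

True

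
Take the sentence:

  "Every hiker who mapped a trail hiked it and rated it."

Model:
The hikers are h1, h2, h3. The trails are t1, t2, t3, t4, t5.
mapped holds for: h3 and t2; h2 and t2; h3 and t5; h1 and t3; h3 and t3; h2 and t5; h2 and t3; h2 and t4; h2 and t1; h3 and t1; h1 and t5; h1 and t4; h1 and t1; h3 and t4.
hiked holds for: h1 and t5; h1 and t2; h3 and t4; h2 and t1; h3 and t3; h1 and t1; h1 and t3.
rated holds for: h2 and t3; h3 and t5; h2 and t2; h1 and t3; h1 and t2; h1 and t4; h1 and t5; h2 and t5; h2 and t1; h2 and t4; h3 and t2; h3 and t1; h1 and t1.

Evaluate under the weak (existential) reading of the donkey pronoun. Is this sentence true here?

"it" takes "a trail" as antecedent — a donkey pronoun bound across the clause boundary.
Weak reading: every hiker h with some mapped-trail has at least one mapped-trail t such that hiked(h,t) ∧ rated(h,t).
Per hiker: h1:✓  h2:✓  h3:✗
h3 has no witness among its mapped-trails.

False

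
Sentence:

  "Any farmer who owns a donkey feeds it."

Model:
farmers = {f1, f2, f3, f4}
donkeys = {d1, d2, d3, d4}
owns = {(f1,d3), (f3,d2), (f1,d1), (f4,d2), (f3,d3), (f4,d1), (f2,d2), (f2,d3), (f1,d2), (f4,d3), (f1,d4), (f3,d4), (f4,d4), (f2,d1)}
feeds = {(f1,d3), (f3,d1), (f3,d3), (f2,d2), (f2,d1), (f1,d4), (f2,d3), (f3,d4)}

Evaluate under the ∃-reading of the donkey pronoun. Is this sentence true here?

"it" takes "a donkey" as antecedent — a donkey pronoun bound across the clause boundary.
Weak reading: every farmer f with some owns-donkey has at least one owns-donkey d such that feeds(f,d).
Per farmer: f1:✓  f2:✓  f3:✓  f4:✗
f4 has no witness among its owns-donkeys.

False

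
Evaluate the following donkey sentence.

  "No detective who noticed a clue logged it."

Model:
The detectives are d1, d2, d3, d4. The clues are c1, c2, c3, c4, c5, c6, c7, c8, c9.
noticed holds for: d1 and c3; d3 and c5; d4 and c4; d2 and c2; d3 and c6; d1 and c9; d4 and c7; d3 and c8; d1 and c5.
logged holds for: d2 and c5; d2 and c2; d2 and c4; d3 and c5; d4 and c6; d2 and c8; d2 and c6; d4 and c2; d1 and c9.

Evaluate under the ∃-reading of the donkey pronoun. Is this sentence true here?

False

"it" takes "a clue" as antecedent — a donkey pronoun bound across the clause boundary.
Truth condition: for no (d,c) with noticed(d,c) does logged(d,c) hold.
Restrictor pairs — does the scope hold? (d1,c3):fails  (d1,c5):fails  (d1,c9):holds  (d2,c2):holds  (d3,c5):holds  (d3,c6):fails  (d3,c8):fails  (d4,c4):fails  (d4,c7):fails
Scope holds for 3 pair(s), so the sentence is false.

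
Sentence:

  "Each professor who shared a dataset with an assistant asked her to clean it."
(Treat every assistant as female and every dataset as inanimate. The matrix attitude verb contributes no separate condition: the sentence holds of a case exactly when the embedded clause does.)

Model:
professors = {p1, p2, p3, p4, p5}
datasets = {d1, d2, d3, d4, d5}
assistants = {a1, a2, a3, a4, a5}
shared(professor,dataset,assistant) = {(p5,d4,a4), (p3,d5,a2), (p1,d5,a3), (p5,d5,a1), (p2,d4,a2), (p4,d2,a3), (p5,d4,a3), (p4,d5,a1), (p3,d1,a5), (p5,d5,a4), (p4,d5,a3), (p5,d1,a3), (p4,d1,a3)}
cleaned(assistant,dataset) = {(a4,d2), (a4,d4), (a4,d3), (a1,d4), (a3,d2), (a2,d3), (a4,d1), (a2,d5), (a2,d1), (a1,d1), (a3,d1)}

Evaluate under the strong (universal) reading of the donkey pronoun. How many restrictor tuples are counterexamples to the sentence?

8

"her" takes "an assistant" as antecedent and "it" takes "a dataset"; both are donkey pronouns co-varying with the restrictor.
Strong reading: for every (p,d,a) with shared(p,d,a), cleaned(a,d).
Restrictor triples: (p1,d5,a3)→cleaned(a3,d5) ✗  (p2,d4,a2)→cleaned(a2,d4) ✗  (p3,d1,a5)→cleaned(a5,d1) ✗  (p3,d5,a2)→cleaned(a2,d5) ✓  (p4,d1,a3)→cleaned(a3,d1) ✓  (p4,d2,a3)→cleaned(a3,d2) ✓  (p4,d5,a1)→cleaned(a1,d5) ✗  (p4,d5,a3)→cleaned(a3,d5) ✗  (p5,d1,a3)→cleaned(a3,d1) ✓  (p5,d4,a3)→cleaned(a3,d4) ✗  (p5,d4,a4)→cleaned(a4,d4) ✓  (p5,d5,a1)→cleaned(a1,d5) ✗  (p5,d5,a4)→cleaned(a4,d5) ✗
Counterexamples (restrictor triples failing the scope): 8.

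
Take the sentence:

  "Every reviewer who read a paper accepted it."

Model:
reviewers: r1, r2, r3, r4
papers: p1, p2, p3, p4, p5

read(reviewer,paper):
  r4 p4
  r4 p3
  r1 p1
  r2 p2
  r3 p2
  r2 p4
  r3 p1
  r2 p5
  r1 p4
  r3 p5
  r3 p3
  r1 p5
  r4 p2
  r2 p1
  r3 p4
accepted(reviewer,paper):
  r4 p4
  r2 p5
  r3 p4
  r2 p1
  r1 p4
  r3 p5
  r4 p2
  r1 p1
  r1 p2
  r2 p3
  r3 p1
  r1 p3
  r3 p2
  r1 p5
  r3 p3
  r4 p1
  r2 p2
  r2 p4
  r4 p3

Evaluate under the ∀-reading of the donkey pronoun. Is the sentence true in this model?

"it" takes "a paper" as antecedent — a donkey pronoun bound across the clause boundary.
Strong reading: for every (r,p) with read(r,p), accepted(r,p).
Restrictor pairs: (r1,p1) ✓  (r1,p4) ✓  (r1,p5) ✓  (r2,p1) ✓  (r2,p2) ✓  (r2,p4) ✓  (r2,p5) ✓  (r3,p1) ✓  (r3,p2) ✓  (r3,p3) ✓  (r3,p4) ✓  (r3,p5) ✓  (r4,p2) ✓  (r4,p3) ✓  (r4,p4) ✓
Every restrictor pair satisfies the scope.

True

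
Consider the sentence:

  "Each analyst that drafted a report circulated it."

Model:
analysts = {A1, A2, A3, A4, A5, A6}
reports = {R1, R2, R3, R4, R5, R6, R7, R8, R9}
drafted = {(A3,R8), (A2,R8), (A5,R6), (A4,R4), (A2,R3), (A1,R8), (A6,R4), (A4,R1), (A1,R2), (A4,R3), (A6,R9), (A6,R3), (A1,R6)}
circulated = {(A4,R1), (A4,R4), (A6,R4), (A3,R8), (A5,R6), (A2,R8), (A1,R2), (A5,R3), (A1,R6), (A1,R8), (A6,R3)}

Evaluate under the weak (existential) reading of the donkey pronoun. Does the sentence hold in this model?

"it" takes "a report" as antecedent — a donkey pronoun bound across the clause boundary.
Weak reading: every analyst a with some drafted-report has at least one drafted-report r such that circulated(a,r).
Per analyst: A1:✓  A2:✓  A3:✓  A4:✓  A5:✓  A6:✓
Every analyst in the restrictor has a witness.

True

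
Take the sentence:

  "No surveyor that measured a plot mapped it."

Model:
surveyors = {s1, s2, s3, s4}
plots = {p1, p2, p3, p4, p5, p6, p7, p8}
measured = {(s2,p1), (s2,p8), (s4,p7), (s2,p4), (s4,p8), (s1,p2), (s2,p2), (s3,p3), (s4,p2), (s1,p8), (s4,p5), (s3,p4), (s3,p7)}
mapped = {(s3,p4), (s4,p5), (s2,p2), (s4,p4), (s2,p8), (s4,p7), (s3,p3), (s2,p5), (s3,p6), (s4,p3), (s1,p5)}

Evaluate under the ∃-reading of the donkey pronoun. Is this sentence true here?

"it" takes "a plot" as antecedent — a donkey pronoun bound across the clause boundary.
Truth condition: for no (s,p) with measured(s,p) does mapped(s,p) hold.
Restrictor pairs — does the scope hold? (s1,p2):fails  (s1,p8):fails  (s2,p1):fails  (s2,p2):holds  (s2,p4):fails  (s2,p8):holds  (s3,p3):holds  (s3,p4):holds  (s3,p7):fails  (s4,p2):fails  (s4,p5):holds  (s4,p7):holds  (s4,p8):fails
Scope holds for 6 pair(s), so the sentence is false.

False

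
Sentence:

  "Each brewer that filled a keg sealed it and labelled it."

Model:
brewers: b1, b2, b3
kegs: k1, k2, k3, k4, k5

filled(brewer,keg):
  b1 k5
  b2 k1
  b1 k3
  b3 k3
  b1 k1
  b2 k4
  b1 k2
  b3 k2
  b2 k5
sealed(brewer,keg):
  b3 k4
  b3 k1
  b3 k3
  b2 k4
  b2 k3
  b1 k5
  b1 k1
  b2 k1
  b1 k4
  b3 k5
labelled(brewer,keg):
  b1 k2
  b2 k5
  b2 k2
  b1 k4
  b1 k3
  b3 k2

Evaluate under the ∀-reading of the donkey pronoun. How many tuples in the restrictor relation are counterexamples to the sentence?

9

"it" takes "a keg" as antecedent — a donkey pronoun bound across the clause boundary.
Strong reading: for every (b,k) with filled(b,k), sealed(b,k) ∧ labelled(b,k).
Restrictor pairs: (b1,k1) ✗  (b1,k2) ✗  (b1,k3) ✗  (b1,k5) ✗  (b2,k1) ✗  (b2,k4) ✗  (b2,k5) ✗  (b3,k2) ✗  (b3,k3) ✗
Counterexamples (restrictor pairs failing the scope): 9.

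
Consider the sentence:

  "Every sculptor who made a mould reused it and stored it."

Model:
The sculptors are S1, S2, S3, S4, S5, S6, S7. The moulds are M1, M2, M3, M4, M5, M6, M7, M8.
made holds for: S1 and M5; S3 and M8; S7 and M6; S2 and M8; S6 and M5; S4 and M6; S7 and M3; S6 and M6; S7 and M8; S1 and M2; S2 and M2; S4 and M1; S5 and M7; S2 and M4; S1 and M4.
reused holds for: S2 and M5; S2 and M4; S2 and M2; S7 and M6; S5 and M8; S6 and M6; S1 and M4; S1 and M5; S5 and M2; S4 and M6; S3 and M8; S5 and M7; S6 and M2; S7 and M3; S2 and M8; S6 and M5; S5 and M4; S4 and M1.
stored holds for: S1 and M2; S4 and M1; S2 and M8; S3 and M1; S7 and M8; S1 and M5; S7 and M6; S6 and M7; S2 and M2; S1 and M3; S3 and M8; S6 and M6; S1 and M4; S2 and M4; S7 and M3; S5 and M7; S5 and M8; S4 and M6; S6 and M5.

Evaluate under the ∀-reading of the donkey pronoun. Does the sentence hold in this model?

"it" takes "a mould" as antecedent — a donkey pronoun bound across the clause boundary.
Strong reading: for every (s,m) with made(s,m), reused(s,m) ∧ stored(s,m).
Restrictor pairs: (S1,M2) ✗  (S1,M4) ✓  (S1,M5) ✓  (S2,M2) ✓  (S2,M4) ✓  (S2,M8) ✓  (S3,M8) ✓  (S4,M1) ✓  (S4,M6) ✓  (S5,M7) ✓  (S6,M5) ✓  (S6,M6) ✓  (S7,M3) ✓  (S7,M6) ✓  (S7,M8) ✗
Counterexample: (S1,M2) is in made but fails the scope.

False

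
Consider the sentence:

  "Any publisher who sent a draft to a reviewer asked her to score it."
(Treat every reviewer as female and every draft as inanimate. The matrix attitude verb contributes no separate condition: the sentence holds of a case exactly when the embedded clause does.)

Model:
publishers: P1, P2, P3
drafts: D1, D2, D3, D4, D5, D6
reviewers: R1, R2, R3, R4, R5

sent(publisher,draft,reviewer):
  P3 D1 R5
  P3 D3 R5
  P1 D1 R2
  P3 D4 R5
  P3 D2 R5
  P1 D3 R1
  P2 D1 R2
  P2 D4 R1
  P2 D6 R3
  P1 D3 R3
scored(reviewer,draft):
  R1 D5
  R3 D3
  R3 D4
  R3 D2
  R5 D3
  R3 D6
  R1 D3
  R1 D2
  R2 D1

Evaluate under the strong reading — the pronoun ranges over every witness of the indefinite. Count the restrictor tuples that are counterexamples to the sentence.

4

"her" takes "a reviewer" as antecedent and "it" takes "a draft"; both are donkey pronouns co-varying with the restrictor.
Strong reading: for every (p,d,r) with sent(p,d,r), scored(r,d).
Restrictor triples: (P1,D1,R2)→scored(R2,D1) ✓  (P1,D3,R1)→scored(R1,D3) ✓  (P1,D3,R3)→scored(R3,D3) ✓  (P2,D1,R2)→scored(R2,D1) ✓  (P2,D4,R1)→scored(R1,D4) ✗  (P2,D6,R3)→scored(R3,D6) ✓  (P3,D1,R5)→scored(R5,D1) ✗  (P3,D2,R5)→scored(R5,D2) ✗  (P3,D3,R5)→scored(R5,D3) ✓  (P3,D4,R5)→scored(R5,D4) ✗
Counterexamples (restrictor triples failing the scope): 4.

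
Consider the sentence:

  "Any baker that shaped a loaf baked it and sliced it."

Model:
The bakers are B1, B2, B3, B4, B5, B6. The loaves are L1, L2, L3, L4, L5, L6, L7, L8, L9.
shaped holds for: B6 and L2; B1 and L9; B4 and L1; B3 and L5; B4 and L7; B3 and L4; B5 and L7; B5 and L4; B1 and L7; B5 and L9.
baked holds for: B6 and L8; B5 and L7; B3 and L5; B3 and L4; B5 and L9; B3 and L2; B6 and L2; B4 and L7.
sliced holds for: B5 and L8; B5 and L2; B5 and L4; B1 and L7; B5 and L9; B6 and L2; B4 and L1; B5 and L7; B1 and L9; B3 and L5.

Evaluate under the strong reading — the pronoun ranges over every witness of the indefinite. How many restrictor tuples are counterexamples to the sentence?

"it" takes "a loaf" as antecedent — a donkey pronoun bound across the clause boundary.
Strong reading: for every (b,l) with shaped(b,l), baked(b,l) ∧ sliced(b,l).
Restrictor pairs: (B1,L7) ✗  (B1,L9) ✗  (B3,L4) ✗  (B3,L5) ✓  (B4,L1) ✗  (B4,L7) ✗  (B5,L4) ✗  (B5,L7) ✓  (B5,L9) ✓  (B6,L2) ✓
Counterexamples (restrictor pairs failing the scope): 6.

6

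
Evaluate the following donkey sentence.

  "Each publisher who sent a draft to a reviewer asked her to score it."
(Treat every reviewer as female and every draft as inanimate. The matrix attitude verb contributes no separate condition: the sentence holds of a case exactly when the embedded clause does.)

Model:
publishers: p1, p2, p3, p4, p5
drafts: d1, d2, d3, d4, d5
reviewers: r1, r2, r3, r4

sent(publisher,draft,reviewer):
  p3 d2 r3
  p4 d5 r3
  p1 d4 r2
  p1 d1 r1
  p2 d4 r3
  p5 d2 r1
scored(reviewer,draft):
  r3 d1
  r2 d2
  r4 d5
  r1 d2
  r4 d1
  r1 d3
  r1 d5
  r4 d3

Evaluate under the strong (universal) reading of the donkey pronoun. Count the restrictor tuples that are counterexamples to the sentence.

"her" takes "a reviewer" as antecedent and "it" takes "a draft"; both are donkey pronouns co-varying with the restrictor.
Strong reading: for every (p,d,r) with sent(p,d,r), scored(r,d).
Restrictor triples: (p1,d1,r1)→scored(r1,d1) ✗  (p1,d4,r2)→scored(r2,d4) ✗  (p2,d4,r3)→scored(r3,d4) ✗  (p3,d2,r3)→scored(r3,d2) ✗  (p4,d5,r3)→scored(r3,d5) ✗  (p5,d2,r1)→scored(r1,d2) ✓
Counterexamples (restrictor triples failing the scope): 5.

5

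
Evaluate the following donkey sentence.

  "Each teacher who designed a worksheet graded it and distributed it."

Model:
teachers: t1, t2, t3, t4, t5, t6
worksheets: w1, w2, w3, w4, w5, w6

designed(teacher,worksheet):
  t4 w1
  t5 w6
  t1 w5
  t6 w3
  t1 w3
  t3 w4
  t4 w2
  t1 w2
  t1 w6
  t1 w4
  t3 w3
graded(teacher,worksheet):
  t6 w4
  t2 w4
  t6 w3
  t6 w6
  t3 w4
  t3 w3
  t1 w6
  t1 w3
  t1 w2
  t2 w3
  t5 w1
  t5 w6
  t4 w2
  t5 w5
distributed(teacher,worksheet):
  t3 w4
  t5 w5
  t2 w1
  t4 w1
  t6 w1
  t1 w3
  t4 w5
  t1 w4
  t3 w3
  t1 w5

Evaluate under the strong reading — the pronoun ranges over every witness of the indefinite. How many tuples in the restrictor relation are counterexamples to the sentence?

8

"it" takes "a worksheet" as antecedent — a donkey pronoun bound across the clause boundary.
Strong reading: for every (t,w) with designed(t,w), graded(t,w) ∧ distributed(t,w).
Restrictor pairs: (t1,w2) ✗  (t1,w3) ✓  (t1,w4) ✗  (t1,w5) ✗  (t1,w6) ✗  (t3,w3) ✓  (t3,w4) ✓  (t4,w1) ✗  (t4,w2) ✗  (t5,w6) ✗  (t6,w3) ✗
Counterexamples (restrictor pairs failing the scope): 8.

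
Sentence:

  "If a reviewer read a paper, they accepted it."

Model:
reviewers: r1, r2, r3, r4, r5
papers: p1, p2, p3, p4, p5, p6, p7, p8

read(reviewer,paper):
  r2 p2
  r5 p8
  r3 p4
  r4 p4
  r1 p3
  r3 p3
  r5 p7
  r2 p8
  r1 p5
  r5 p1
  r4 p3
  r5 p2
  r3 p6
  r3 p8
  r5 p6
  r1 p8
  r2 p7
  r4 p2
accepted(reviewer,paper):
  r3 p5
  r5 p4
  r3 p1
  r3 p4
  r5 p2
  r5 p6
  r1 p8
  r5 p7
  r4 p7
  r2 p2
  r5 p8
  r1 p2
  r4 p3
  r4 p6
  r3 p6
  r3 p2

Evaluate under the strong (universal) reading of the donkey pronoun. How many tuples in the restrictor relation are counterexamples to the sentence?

"it" takes "a paper" as antecedent — a donkey pronoun bound across the clause boundary.
Strong reading: for every (r,p) with read(r,p), accepted(r,p).
Restrictor pairs: (r1,p3) ✗  (r1,p5) ✗  (r1,p8) ✓  (r2,p2) ✓  (r2,p7) ✗  (r2,p8) ✗  (r3,p3) ✗  (r3,p4) ✓  (r3,p6) ✓  (r3,p8) ✗  (r4,p2) ✗  (r4,p3) ✓  (r4,p4) ✗  (r5,p1) ✗  (r5,p2) ✓  (r5,p6) ✓  (r5,p7) ✓  (r5,p8) ✓
Counterexamples (restrictor pairs failing the scope): 9.

9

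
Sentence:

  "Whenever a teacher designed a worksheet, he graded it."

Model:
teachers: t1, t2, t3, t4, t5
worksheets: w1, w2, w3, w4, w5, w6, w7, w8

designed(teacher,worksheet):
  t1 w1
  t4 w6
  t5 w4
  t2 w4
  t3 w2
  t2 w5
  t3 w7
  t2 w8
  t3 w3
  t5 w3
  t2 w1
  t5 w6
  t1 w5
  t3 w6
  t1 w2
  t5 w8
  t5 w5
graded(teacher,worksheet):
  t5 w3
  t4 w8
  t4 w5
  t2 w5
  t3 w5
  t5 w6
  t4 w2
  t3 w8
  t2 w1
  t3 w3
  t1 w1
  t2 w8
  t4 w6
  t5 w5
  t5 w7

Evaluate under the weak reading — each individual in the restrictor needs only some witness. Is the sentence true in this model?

True

"it" takes "a worksheet" as antecedent — a donkey pronoun bound across the clause boundary.
Weak reading: every teacher t with some designed-worksheet has at least one designed-worksheet w such that graded(t,w).
Per teacher: t1:✓  t2:✓  t3:✓  t4:✓  t5:✓
Every teacher in the restrictor has a witness.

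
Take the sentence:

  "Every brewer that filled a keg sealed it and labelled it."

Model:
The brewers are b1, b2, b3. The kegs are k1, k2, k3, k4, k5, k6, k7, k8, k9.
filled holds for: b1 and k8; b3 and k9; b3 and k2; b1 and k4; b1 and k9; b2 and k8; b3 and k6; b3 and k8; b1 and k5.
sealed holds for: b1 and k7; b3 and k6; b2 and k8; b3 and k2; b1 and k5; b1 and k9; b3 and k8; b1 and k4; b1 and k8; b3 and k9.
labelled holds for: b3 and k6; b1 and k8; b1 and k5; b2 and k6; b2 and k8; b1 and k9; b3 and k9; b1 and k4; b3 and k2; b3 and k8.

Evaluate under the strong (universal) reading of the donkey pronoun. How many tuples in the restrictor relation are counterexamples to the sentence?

"it" takes "a keg" as antecedent — a donkey pronoun bound across the clause boundary.
Strong reading: for every (b,k) with filled(b,k), sealed(b,k) ∧ labelled(b,k).
Restrictor pairs: (b1,k4) ✓  (b1,k5) ✓  (b1,k8) ✓  (b1,k9) ✓  (b2,k8) ✓  (b3,k2) ✓  (b3,k6) ✓  (b3,k8) ✓  (b3,k9) ✓
Counterexamples (restrictor pairs failing the scope): 0.

0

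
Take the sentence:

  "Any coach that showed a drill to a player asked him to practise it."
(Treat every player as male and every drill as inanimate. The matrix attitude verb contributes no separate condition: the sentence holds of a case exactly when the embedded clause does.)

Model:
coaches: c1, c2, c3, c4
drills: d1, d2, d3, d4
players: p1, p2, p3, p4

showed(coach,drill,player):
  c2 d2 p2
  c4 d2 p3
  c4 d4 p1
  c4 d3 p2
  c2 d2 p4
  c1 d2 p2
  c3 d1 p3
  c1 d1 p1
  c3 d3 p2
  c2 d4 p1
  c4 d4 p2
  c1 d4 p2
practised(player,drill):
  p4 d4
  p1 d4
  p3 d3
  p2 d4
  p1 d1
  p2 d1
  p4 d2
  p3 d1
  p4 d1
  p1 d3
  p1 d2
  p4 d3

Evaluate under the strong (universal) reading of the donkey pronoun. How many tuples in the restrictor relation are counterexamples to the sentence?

"him" takes "a player" as antecedent and "it" takes "a drill"; both are donkey pronouns co-varying with the restrictor.
Strong reading: for every (c,d,p) with showed(c,d,p), practised(p,d).
Restrictor triples: (c1,d1,p1)→practised(p1,d1) ✓  (c1,d2,p2)→practised(p2,d2) ✗  (c1,d4,p2)→practised(p2,d4) ✓  (c2,d2,p2)→practised(p2,d2) ✗  (c2,d2,p4)→practised(p4,d2) ✓  (c2,d4,p1)→practised(p1,d4) ✓  (c3,d1,p3)→practised(p3,d1) ✓  (c3,d3,p2)→practised(p2,d3) ✗  (c4,d2,p3)→practised(p3,d2) ✗  (c4,d3,p2)→practised(p2,d3) ✗  (c4,d4,p1)→practised(p1,d4) ✓  (c4,d4,p2)→practised(p2,d4) ✓
Counterexamples (restrictor triples failing the scope): 5.

5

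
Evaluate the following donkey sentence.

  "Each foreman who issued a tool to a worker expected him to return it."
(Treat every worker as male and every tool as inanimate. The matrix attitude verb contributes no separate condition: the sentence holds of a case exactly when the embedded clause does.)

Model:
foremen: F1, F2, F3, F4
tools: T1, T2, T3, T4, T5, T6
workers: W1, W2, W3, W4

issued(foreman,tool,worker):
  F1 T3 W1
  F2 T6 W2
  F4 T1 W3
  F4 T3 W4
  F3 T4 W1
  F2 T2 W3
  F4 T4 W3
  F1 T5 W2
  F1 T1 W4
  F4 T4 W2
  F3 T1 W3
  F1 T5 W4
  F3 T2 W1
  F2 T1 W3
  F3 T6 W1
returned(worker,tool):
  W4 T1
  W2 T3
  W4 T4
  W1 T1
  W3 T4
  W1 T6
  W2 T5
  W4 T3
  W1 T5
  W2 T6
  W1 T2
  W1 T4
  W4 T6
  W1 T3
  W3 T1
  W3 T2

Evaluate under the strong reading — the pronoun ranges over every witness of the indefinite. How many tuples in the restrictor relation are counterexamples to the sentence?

2

"him" takes "a worker" as antecedent and "it" takes "a tool"; both are donkey pronouns co-varying with the restrictor.
Strong reading: for every (f,t,w) with issued(f,t,w), returned(w,t).
Restrictor triples: (F1,T1,W4)→returned(W4,T1) ✓  (F1,T3,W1)→returned(W1,T3) ✓  (F1,T5,W2)→returned(W2,T5) ✓  (F1,T5,W4)→returned(W4,T5) ✗  (F2,T1,W3)→returned(W3,T1) ✓  (F2,T2,W3)→returned(W3,T2) ✓  (F2,T6,W2)→returned(W2,T6) ✓  (F3,T1,W3)→returned(W3,T1) ✓  (F3,T2,W1)→returned(W1,T2) ✓  (F3,T4,W1)→returned(W1,T4) ✓  (F3,T6,W1)→returned(W1,T6) ✓  (F4,T1,W3)→returned(W3,T1) ✓  (F4,T3,W4)→returned(W4,T3) ✓  (F4,T4,W2)→returned(W2,T4) ✗  (F4,T4,W3)→returned(W3,T4) ✓
Counterexamples (restrictor triples failing the scope): 2.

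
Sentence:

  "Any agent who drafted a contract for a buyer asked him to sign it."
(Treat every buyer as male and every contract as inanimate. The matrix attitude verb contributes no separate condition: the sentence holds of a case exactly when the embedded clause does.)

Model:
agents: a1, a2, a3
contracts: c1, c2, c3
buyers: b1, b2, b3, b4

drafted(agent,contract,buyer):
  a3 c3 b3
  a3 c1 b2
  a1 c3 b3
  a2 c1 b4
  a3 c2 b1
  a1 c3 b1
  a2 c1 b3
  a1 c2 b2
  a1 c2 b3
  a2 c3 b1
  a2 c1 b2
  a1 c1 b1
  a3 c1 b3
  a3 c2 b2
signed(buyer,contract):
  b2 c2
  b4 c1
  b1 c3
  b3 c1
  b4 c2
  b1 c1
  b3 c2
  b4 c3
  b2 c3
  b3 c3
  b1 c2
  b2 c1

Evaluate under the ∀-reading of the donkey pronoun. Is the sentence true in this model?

"him" takes "a buyer" as antecedent and "it" takes "a contract"; both are donkey pronouns co-varying with the restrictor.
Strong reading: for every (a,c,b) with drafted(a,c,b), signed(b,c).
Restrictor triples: (a1,c1,b1)→signed(b1,c1) ✓  (a1,c2,b2)→signed(b2,c2) ✓  (a1,c2,b3)→signed(b3,c2) ✓  (a1,c3,b1)→signed(b1,c3) ✓  (a1,c3,b3)→signed(b3,c3) ✓  (a2,c1,b2)→signed(b2,c1) ✓  (a2,c1,b3)→signed(b3,c1) ✓  (a2,c1,b4)→signed(b4,c1) ✓  (a2,c3,b1)→signed(b1,c3) ✓  (a3,c1,b2)→signed(b2,c1) ✓  (a3,c1,b3)→signed(b3,c1) ✓  (a3,c2,b1)→signed(b1,c2) ✓  (a3,c2,b2)→signed(b2,c2) ✓  (a3,c3,b3)→signed(b3,c3) ✓
Every restrictor triple satisfies the scope.

True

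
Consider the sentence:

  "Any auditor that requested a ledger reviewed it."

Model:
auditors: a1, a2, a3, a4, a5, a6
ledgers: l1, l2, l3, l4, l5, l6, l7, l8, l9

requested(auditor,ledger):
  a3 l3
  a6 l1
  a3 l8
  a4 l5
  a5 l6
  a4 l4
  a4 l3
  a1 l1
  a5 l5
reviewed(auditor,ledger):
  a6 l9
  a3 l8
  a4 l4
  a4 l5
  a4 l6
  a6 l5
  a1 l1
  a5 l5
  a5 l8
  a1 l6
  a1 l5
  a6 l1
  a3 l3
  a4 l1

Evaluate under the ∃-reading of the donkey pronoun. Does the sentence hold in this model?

"it" takes "a ledger" as antecedent — a donkey pronoun bound across the clause boundary.
Weak reading: every auditor a with some requested-ledger has at least one requested-ledger l such that reviewed(a,l).
Per auditor: a1:✓  a3:✓  a4:✓  a5:✓  a6:✓
Every auditor in the restrictor has a witness.

True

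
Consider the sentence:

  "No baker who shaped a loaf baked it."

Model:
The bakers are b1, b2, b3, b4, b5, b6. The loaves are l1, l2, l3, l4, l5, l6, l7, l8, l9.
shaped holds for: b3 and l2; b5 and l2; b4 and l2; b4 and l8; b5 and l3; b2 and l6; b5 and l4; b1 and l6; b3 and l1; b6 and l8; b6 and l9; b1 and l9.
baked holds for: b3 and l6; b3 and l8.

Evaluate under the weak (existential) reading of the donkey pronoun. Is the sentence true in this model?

"it" takes "a loaf" as antecedent — a donkey pronoun bound across the clause boundary.
Truth condition: for no (b,l) with shaped(b,l) does baked(b,l) hold.
Restrictor pairs — does the scope hold? (b1,l6):fails  (b1,l9):fails  (b2,l6):fails  (b3,l1):fails  (b3,l2):fails  (b4,l2):fails  (b4,l8):fails  (b5,l2):fails  (b5,l3):fails  (b5,l4):fails  (b6,l8):fails  (b6,l9):fails
Scope holds for no restrictor pair, so the sentence is true.

True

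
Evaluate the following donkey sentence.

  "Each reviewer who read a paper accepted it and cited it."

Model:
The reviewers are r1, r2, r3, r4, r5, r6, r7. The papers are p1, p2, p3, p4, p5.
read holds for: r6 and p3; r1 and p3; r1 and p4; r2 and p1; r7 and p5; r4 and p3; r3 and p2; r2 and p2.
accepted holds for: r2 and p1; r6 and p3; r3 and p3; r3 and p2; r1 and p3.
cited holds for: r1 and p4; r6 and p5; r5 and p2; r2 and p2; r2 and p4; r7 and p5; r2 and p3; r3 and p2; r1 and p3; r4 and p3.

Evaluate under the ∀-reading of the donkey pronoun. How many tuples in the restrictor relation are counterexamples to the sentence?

"it" takes "a paper" as antecedent — a donkey pronoun bound across the clause boundary.
Strong reading: for every (r,p) with read(r,p), accepted(r,p) ∧ cited(r,p).
Restrictor pairs: (r1,p3) ✓  (r1,p4) ✗  (r2,p1) ✗  (r2,p2) ✗  (r3,p2) ✓  (r4,p3) ✗  (r6,p3) ✗  (r7,p5) ✗
Counterexamples (restrictor pairs failing the scope): 6.

6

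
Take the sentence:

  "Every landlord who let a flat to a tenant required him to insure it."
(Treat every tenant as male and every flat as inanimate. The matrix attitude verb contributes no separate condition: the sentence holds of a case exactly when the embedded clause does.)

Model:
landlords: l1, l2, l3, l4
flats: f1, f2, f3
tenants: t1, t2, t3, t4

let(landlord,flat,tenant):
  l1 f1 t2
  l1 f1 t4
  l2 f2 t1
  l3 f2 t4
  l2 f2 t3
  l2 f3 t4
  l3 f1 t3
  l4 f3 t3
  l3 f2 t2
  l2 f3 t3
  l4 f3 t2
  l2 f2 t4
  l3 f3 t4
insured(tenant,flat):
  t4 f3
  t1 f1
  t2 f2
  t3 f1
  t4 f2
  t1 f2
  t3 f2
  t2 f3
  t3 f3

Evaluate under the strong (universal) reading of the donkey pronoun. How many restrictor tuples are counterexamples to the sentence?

"him" takes "a tenant" as antecedent and "it" takes "a flat"; both are donkey pronouns co-varying with the restrictor.
Strong reading: for every (l,f,t) with let(l,f,t), insured(t,f).
Restrictor triples: (l1,f1,t2)→insured(t2,f1) ✗  (l1,f1,t4)→insured(t4,f1) ✗  (l2,f2,t1)→insured(t1,f2) ✓  (l2,f2,t3)→insured(t3,f2) ✓  (l2,f2,t4)→insured(t4,f2) ✓  (l2,f3,t3)→insured(t3,f3) ✓  (l2,f3,t4)→insured(t4,f3) ✓  (l3,f1,t3)→insured(t3,f1) ✓  (l3,f2,t2)→insured(t2,f2) ✓  (l3,f2,t4)→insured(t4,f2) ✓  (l3,f3,t4)→insured(t4,f3) ✓  (l4,f3,t2)→insured(t2,f3) ✓  (l4,f3,t3)→insured(t3,f3) ✓
Counterexamples (restrictor triples failing the scope): 2.

2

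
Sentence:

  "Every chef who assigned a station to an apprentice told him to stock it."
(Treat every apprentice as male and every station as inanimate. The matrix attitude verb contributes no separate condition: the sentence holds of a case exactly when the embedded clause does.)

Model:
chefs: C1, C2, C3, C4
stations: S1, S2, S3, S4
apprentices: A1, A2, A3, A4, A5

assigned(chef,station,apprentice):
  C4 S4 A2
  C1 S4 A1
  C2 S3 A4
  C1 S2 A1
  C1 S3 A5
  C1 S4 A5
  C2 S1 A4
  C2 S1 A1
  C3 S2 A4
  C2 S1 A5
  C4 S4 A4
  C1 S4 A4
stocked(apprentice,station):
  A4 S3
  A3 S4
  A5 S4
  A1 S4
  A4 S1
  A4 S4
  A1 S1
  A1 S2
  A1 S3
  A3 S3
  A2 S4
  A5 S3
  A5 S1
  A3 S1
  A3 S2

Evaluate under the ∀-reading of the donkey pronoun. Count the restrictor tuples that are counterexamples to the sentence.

"him" takes "an apprentice" as antecedent and "it" takes "a station"; both are donkey pronouns co-varying with the restrictor.
Strong reading: for every (c,s,a) with assigned(c,s,a), stocked(a,s).
Restrictor triples: (C1,S2,A1)→stocked(A1,S2) ✓  (C1,S3,A5)→stocked(A5,S3) ✓  (C1,S4,A1)→stocked(A1,S4) ✓  (C1,S4,A4)→stocked(A4,S4) ✓  (C1,S4,A5)→stocked(A5,S4) ✓  (C2,S1,A1)→stocked(A1,S1) ✓  (C2,S1,A4)→stocked(A4,S1) ✓  (C2,S1,A5)→stocked(A5,S1) ✓  (C2,S3,A4)→stocked(A4,S3) ✓  (C3,S2,A4)→stocked(A4,S2) ✗  (C4,S4,A2)→stocked(A2,S4) ✓  (C4,S4,A4)→stocked(A4,S4) ✓
Counterexamples (restrictor triples failing the scope): 1.

1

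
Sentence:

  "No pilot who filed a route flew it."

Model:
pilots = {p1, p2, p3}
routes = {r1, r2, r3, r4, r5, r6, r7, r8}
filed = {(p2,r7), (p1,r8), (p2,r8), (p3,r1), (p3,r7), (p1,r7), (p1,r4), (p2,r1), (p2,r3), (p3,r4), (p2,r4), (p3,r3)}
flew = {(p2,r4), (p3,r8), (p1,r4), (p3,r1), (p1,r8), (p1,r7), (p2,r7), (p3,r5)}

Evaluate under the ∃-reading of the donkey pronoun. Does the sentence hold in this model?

"it" takes "a route" as antecedent — a donkey pronoun bound across the clause boundary.
Truth condition: for no (p,r) with filed(p,r) does flew(p,r) hold.
Restrictor pairs — does the scope hold? (p1,r4):holds  (p1,r7):holds  (p1,r8):holds  (p2,r1):fails  (p2,r3):fails  (p2,r4):holds  (p2,r7):holds  (p2,r8):fails  (p3,r1):holds  (p3,r3):fails  (p3,r4):fails  (p3,r7):fails
Scope holds for 6 pair(s), so the sentence is false.

False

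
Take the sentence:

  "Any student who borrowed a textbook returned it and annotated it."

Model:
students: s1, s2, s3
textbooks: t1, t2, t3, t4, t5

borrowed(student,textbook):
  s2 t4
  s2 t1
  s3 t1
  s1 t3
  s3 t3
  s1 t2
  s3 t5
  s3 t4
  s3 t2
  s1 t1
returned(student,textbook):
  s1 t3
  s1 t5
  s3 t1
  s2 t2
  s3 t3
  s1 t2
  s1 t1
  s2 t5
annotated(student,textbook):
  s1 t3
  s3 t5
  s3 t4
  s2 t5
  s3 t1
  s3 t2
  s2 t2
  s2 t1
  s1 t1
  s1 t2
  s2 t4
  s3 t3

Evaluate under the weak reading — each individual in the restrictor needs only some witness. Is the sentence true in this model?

False

"it" takes "a textbook" as antecedent — a donkey pronoun bound across the clause boundary.
Weak reading: every student s with some borrowed-textbook has at least one borrowed-textbook t such that returned(s,t) ∧ annotated(s,t).
Per student: s1:✓  s2:✗  s3:✓
s2 has no witness among its borrowed-textbooks.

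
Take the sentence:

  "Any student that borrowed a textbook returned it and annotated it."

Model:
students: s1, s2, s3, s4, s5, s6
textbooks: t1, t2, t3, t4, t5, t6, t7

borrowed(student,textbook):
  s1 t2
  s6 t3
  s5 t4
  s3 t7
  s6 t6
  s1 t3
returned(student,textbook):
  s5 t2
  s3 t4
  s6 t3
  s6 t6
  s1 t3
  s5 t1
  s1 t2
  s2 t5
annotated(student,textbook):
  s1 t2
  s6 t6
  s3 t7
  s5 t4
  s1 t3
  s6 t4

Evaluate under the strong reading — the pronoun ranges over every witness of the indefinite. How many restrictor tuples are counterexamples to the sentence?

3

"it" takes "a textbook" as antecedent — a donkey pronoun bound across the clause boundary.
Strong reading: for every (s,t) with borrowed(s,t), returned(s,t) ∧ annotated(s,t).
Restrictor pairs: (s1,t2) ✓  (s1,t3) ✓  (s3,t7) ✗  (s5,t4) ✗  (s6,t3) ✗  (s6,t6) ✓
Counterexamples (restrictor pairs failing the scope): 3.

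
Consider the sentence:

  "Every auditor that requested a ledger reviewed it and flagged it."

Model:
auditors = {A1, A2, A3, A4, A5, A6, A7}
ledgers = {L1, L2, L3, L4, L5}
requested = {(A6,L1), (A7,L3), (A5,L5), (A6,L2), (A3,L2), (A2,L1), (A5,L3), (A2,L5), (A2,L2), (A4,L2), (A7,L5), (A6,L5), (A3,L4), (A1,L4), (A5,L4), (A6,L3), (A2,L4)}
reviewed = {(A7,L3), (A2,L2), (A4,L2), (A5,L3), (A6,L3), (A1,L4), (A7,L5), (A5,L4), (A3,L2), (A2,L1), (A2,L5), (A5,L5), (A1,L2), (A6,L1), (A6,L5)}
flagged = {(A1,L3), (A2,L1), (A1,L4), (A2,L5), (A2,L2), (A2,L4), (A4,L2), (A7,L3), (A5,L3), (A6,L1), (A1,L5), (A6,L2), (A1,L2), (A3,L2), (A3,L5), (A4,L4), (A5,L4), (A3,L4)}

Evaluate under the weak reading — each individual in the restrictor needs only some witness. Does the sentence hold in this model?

True

"it" takes "a ledger" as antecedent — a donkey pronoun bound across the clause boundary.
Weak reading: every auditor a with some requested-ledger has at least one requested-ledger l such that reviewed(a,l) ∧ flagged(a,l).
Per auditor: A1:✓  A2:✓  A3:✓  A4:✓  A5:✓  A6:✓  A7:✓
Every auditor in the restrictor has a witness.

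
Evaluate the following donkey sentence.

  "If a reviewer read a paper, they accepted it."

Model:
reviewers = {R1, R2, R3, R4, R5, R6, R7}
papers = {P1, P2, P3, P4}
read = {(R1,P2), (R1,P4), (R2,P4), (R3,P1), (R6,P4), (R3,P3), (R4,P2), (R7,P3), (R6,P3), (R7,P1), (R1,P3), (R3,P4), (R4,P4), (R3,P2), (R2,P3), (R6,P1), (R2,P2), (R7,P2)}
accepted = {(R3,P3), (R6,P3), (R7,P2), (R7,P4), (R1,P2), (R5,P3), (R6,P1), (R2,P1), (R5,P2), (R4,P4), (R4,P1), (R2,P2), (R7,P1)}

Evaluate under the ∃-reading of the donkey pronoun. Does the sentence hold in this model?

"it" takes "a paper" as antecedent — a donkey pronoun bound across the clause boundary.
Weak reading: every reviewer r with some read-paper has at least one read-paper p such that accepted(r,p).
Per reviewer: R1:✓  R2:✓  R3:✓  R4:✓  R6:✓  R7:✓
Every reviewer in the restrictor has a witness.

True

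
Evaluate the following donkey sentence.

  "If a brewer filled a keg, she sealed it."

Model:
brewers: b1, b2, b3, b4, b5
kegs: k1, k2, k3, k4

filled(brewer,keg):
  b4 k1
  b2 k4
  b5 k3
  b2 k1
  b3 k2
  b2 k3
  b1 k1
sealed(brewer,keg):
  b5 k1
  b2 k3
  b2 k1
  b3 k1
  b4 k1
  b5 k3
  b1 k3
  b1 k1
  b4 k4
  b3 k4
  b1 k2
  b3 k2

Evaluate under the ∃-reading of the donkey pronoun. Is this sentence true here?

True

"it" takes "a keg" as antecedent — a donkey pronoun bound across the clause boundary.
Weak reading: every brewer b with some filled-keg has at least one filled-keg k such that sealed(b,k).
Per brewer: b1:✓  b2:✓  b3:✓  b4:✓  b5:✓
Every brewer in the restrictor has a witness.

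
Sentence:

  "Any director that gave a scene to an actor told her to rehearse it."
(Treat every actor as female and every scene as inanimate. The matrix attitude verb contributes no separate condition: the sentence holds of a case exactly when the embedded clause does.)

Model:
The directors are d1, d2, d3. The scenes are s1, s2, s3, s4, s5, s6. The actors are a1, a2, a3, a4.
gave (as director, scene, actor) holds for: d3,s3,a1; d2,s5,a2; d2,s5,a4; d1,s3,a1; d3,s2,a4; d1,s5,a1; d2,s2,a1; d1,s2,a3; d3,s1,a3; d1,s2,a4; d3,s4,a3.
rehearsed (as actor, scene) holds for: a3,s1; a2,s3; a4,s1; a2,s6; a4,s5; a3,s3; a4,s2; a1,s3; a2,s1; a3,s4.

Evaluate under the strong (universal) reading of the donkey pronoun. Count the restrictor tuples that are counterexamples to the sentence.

"her" takes "an actor" as antecedent and "it" takes "a scene"; both are donkey pronouns co-varying with the restrictor.
Strong reading: for every (d,s,a) with gave(d,s,a), rehearsed(a,s).
Restrictor triples: (d1,s2,a3)→rehearsed(a3,s2) ✗  (d1,s2,a4)→rehearsed(a4,s2) ✓  (d1,s3,a1)→rehearsed(a1,s3) ✓  (d1,s5,a1)→rehearsed(a1,s5) ✗  (d2,s2,a1)→rehearsed(a1,s2) ✗  (d2,s5,a2)→rehearsed(a2,s5) ✗  (d2,s5,a4)→rehearsed(a4,s5) ✓  (d3,s1,a3)→rehearsed(a3,s1) ✓  (d3,s2,a4)→rehearsed(a4,s2) ✓  (d3,s3,a1)→rehearsed(a1,s3) ✓  (d3,s4,a3)→rehearsed(a3,s4) ✓
Counterexamples (restrictor triples failing the scope): 4.

4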